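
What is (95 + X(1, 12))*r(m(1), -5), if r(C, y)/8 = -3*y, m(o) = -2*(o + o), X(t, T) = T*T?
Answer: 28680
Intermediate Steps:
X(t, T) = T**2
m(o) = -4*o
r(C, y) = -24*y (r(C, y) = 8*(-3*y) = -24*y)
(95 + X(1, 12))*r(m(1), -5) = (95 + 12**2)*(-24*(-5)) = (95 + 144)*120 = 239*120 = 28680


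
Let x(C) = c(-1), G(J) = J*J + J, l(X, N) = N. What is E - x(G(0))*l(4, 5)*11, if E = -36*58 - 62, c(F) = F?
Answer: -2095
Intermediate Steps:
G(J) = J + J**2 (G(J) = J**2 + J = J + J**2)
x(C) = -1
E = -2150 (E = -2088 - 62 = -2150)
E - x(G(0))*l(4, 5)*11 = -2150 - (-1*5)*11 = -2150 - (-5)*11 = -2150 - 1*(-55) = -2150 + 55 = -2095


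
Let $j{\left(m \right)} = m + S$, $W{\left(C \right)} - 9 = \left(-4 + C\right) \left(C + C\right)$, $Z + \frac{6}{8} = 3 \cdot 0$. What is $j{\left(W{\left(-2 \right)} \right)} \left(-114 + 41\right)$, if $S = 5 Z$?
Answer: $- \frac{8541}{4} \approx -2135.3$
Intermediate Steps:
$Z = - \frac{3}{4}$ ($Z = - \frac{3}{4} + 3 \cdot 0 = - \frac{3}{4} + 0 = - \frac{3}{4} \approx -0.75$)
$S = - \frac{15}{4}$ ($S = 5 \left(- \frac{3}{4}\right) = - \frac{15}{4} \approx -3.75$)
$W{\left(C \right)} = 9 + 2 C \left(-4 + C\right)$ ($W{\left(C \right)} = 9 + \left(-4 + C\right) \left(C + C\right) = 9 + \left(-4 + C\right) 2 C = 9 + 2 C \left(-4 + C\right)$)
$j{\left(m \right)} = - \frac{15}{4} + m$ ($j{\left(m \right)} = m - \frac{15}{4} = - \frac{15}{4} + m$)
$j{\left(W{\left(-2 \right)} \right)} \left(-114 + 41\right) = \left(- \frac{15}{4} + \left(9 - -16 + 2 \left(-2\right)^{2}\right)\right) \left(-114 + 41\right) = \left(- \frac{15}{4} + \left(9 + 16 + 2 \cdot 4\right)\right) \left(-73\right) = \left(- \frac{15}{4} + \left(9 + 16 + 8\right)\right) \left(-73\right) = \left(- \frac{15}{4} + 33\right) \left(-73\right) = \frac{117}{4} \left(-73\right) = - \frac{8541}{4}$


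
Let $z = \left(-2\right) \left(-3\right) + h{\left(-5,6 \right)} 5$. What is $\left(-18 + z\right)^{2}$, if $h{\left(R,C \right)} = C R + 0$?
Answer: $26244$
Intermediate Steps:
$h{\left(R,C \right)} = C R$
$z = -144$ ($z = \left(-2\right) \left(-3\right) + 6 \left(-5\right) 5 = 6 - 150 = -144$)
$\left(-18 + z\right)^{2} = \left(-18 - 144\right)^{2} = \left(-162\right)^{2} = 26244$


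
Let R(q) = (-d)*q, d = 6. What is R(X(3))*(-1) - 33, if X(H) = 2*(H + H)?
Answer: 39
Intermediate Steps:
X(H) = 4*H (X(H) = 2*(2*H) = 4*H)
R(q) = -6*q (R(q) = (-1*6)*q = -6*q)
R(X(3))*(-1) - 33 = -24*3*(-1) - 33 = -6*12*(-1) - 33 = -72*(-1) - 33 = 72 - 33 = 39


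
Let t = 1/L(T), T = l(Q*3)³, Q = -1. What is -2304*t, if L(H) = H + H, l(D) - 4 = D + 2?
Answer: -128/3 ≈ -42.667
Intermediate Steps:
l(D) = 6 + D (l(D) = 4 + (D + 2) = 4 + (2 + D) = 6 + D)
T = 27 (T = (6 - 1*3)³ = (6 - 3)³ = 3³ = 27)
L(H) = 2*H
t = 1/54 (t = 1/(2*27) = 1/54 ≈ 0.018519)
-2304*t = -2304*1/54 = -128/3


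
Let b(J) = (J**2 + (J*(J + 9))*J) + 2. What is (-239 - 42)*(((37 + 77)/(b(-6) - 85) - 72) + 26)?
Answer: 756452/61 ≈ 12401.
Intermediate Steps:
b(J) = 2 + J**2 + J**2*(9 + J) (b(J) = (J**2 + (J*(9 + J))*J) + 2 = (J**2 + J**2*(9 + J)) + 2 = 2 + J**2 + J**2*(9 + J))
(-239 - 42)*(((37 + 77)/(b(-6) - 85) - 72) + 26) = (-239 - 42)*(((37 + 77)/((2 + (-6)**3 + 10*(-6)**2) - 85) - 72) + 26) = -281*((114/((2 - 216 + 10*36) - 85) - 72) + 26) = -281*((114/((2 - 216 + 360) - 85) - 72) + 26) = -281*((114/(146 - 85) - 72) + 26) = -281*((114/61 - 72) + 26) = -281*(-4278/61 + 26) = -281*(-2692/61) = 756452/61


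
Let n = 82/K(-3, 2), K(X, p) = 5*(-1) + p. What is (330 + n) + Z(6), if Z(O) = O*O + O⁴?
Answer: 4904/3 ≈ 1634.7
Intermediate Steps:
Z(O) = O² + O⁴
K(X, p) = -5 + p
n = -82/3 (n = 82/(-5 + 2) = 82/(-3) = 82*(-⅓) = -82/3 ≈ -27.333)
(330 + n) + Z(6) = (330 - 82/3) + (6² + 6⁴) = 908/3 + (36 + 1296) = 908/3 + 1332 = 4904/3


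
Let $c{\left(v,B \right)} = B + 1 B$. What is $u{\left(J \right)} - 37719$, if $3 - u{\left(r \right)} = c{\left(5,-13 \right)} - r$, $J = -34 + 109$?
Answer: $-37615$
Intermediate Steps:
$c{\left(v,B \right)} = 2 B$ ($c{\left(v,B \right)} = B + B = 2 B$)
$J = 75$
$u{\left(r \right)} = 29 + r$ ($u{\left(r \right)} = 3 - \left(2 \left(-13\right) - r\right) = 3 - \left(-26 - r\right) = 3 + \left(26 + r\right) = 29 + r$)
$u{\left(J \right)} - 37719 = \left(29 + 75\right) - 37719 = 104 - 37719 = -37615$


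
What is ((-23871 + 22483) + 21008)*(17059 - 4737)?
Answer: 241757640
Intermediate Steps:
((-23871 + 22483) + 21008)*(17059 - 4737) = (-1388 + 21008)*12322 = 19620*12322 = 241757640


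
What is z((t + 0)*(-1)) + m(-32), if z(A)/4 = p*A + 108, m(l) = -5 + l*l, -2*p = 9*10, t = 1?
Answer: 1631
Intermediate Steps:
p = -45 (p = -9*10/2 = -½*90 = -45)
m(l) = -5 + l²
z(A) = 432 - 180*A (z(A) = 4*(-45*A + 108) = 4*(108 - 45*A) = 432 - 180*A)
z((t + 0)*(-1)) + m(-32) = (432 - 180*(1 + 0)*(-1)) + (-5 + (-32)²) = (432 - 180*(-1)) + (-5 + 1024) = (432 - 180*(-1)) + 1019 = (432 + 180) + 1019 = 612 + 1019 = 1631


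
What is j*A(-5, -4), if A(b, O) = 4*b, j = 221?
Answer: -4420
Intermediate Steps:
j*A(-5, -4) = 221*(4*(-5)) = 221*(-20) = -4420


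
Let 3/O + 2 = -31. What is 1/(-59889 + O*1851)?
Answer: -11/660630 ≈ -1.6651e-5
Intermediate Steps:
O = -1/11 (O = 3/(-2 - 31) = 3/(-33) = 3*(-1/33) = -1/11 ≈ -0.090909)
1/(-59889 + O*1851) = 1/(-59889 - 1/11*1851) = 1/(-59889 - 1851/11) = 1/(-660630/11) = -11/660630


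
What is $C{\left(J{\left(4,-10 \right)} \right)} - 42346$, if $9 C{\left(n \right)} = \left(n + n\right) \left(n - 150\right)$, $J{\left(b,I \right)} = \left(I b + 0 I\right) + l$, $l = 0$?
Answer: $- \frac{365914}{9} \approx -40657.0$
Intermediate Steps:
$J{\left(b,I \right)} = I b$ ($J{\left(b,I \right)} = \left(I b + 0 I\right) + 0 = \left(I b + 0\right) + 0 = I b + 0 = I b$)
$C{\left(n \right)} = \frac{2 n \left(-150 + n\right)}{9}$ ($C{\left(n \right)} = \frac{\left(n + n\right) \left(n - 150\right)}{9} = \frac{2 n \left(-150 + n\right)}{9}$)
$C{\left(J{\left(4,-10 \right)} \right)} - 42346 = \frac{2 \left(\left(-10\right) 4\right) \left(-150 - 40\right)}{9} - 42346 = \frac{2}{9} \left(-40\right) \left(-150 - 40\right) - 42346 = \frac{2}{9} \left(-40\right) \left(-190\right) - 42346 = \frac{15200}{9} - 42346 = - \frac{365914}{9}$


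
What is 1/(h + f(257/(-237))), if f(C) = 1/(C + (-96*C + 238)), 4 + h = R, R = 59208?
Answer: 80821/4784926721 ≈ 1.6891e-5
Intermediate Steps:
h = 59204 (h = -4 + 59208 = 59204)
f(C) = 1/(238 - 95*C) (f(C) = 1/(C + (238 - 96*C)) = 1/(238 - 95*C))
1/(h + f(257/(-237))) = 1/(59204 - 1/(-238 + 95*(257/(-237)))) = 1/(59204 - 1/(-238 + 95*(257*(-1/237)))) = 1/(59204 - 1/(-238 + 95*(-257/237))) = 1/(59204 - 1/(-238 - 24415/237)) = 1/(59204 - 1/(-80821/237)) = 1/(59204 - 1*(-237/80821)) = 1/(59204 + 237/80821) = 1/(4784926721/80821) = 80821/4784926721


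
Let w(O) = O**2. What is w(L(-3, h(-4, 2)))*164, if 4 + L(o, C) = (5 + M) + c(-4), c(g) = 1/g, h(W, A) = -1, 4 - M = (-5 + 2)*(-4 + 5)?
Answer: 39401/4 ≈ 9850.3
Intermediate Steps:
M = 7 (M = 4 - (-5 + 2)*(-4 + 5) = 4 - (-3) = 4 - 1*(-3) = 4 + 3 = 7)
c(g) = 1/g
L(o, C) = 31/4 (L(o, C) = -4 + ((5 + 7) + 1/(-4)) = -4 + (12 - 1/4) = -4 + 47/4 = 31/4)
w(L(-3, h(-4, 2)))*164 = (31/4)**2*164 = (961/16)*164 = 39401/4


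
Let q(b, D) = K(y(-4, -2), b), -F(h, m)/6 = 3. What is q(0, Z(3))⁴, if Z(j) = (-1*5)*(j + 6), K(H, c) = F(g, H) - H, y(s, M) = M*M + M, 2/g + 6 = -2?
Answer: 160000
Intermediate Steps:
g = -¼ (g = 2/(-6 - 2) = 2/(-8) = 2*(-⅛) = -¼ ≈ -0.25000)
F(h, m) = -18 (F(h, m) = -6*3 = -18)
y(s, M) = M + M² (y(s, M) = M² + M = M + M²)
K(H, c) = -18 - H
Z(j) = -30 - 5*j (Z(j) = -5*(6 + j) = -30 - 5*j)
q(b, D) = -20 (q(b, D) = -18 - (-2)*(1 - 2) = -18 - (-2)*(-1) = -18 - 1*2 = -18 - 2 = -20)
q(0, Z(3))⁴ = (-20)⁴ = 160000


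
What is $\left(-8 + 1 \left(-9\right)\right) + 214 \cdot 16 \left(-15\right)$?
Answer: $-51377$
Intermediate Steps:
$\left(-8 + 1 \left(-9\right)\right) + 214 \cdot 16 \left(-15\right) = \left(-8 - 9\right) + 214 \left(-240\right) = -17 - 51360 = -51377$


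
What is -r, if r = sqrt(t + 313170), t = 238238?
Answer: -4*sqrt(34463) ≈ -742.57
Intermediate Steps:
r = 4*sqrt(34463) (r = sqrt(238238 + 313170) = sqrt(551408) = 4*sqrt(34463) ≈ 742.57)
-r = -4*sqrt(34463)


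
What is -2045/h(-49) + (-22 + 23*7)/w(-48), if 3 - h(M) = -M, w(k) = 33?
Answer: 73879/1518 ≈ 48.669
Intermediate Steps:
h(M) = 3 + M (h(M) = 3 - (-1)*M = 3 + M)
-2045/h(-49) + (-22 + 23*7)/w(-48) = -2045/(3 - 49) + (-22 + 23*7)/33 = -2045/(-46) + (-22 + 161)*(1/33) = -2045*(-1/46) + 139*(1/33) = 2045/46 + 139/33 = 73879/1518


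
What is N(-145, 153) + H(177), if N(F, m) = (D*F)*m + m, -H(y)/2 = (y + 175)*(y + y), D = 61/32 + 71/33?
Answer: -119357751/352 ≈ -3.3908e+5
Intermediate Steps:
D = 4285/1056 (D = 61*(1/32) + 71*(1/33) = 61/32 + 71/33 = 4285/1056 ≈ 4.0578)
H(y) = -4*y*(175 + y) (H(y) = -2*(y + 175)*(y + y) = -2*(175 + y)*2*y = -4*y*(175 + y))
N(F, m) = m + 4285*F*m/1056 (N(F, m) = (4285*F/1056)*m + m = 4285*F*m/1056 + m = m + 4285*F*m/1056)
N(-145, 153) + H(177) = (1/1056)*153*(1056 + 4285*(-145)) - 4*177*(175 + 177) = (1/1056)*153*(1056 - 621325) - 4*177*352 = (1/1056)*153*(-620269) - 249216 = -31633719/352 - 249216 = -119357751/352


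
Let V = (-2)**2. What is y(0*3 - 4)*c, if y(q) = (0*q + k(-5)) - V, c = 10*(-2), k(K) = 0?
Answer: 80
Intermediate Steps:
V = 4
c = -20
y(q) = -4 (y(q) = (0*q + 0) - 1*4 = (0 + 0) - 4 = 0 - 4 = -4)
y(0*3 - 4)*c = -4*(-20) = 80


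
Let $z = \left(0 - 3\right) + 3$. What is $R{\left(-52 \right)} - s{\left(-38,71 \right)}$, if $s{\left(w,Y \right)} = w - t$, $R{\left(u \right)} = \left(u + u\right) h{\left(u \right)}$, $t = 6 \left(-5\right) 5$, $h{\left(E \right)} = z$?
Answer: $-112$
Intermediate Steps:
$z = 0$ ($z = -3 + 3 = 0$)
$h{\left(E \right)} = 0$
$t = -150$ ($t = \left(-30\right) 5 = -150$)
$R{\left(u \right)} = 0$ ($R{\left(u \right)} = \left(u + u\right) 0 = 2 u 0 = 0$)
$s{\left(w,Y \right)} = 150 + w$ ($s{\left(w,Y \right)} = w - -150 = w + 150 = 150 + w$)
$R{\left(-52 \right)} - s{\left(-38,71 \right)} = 0 - \left(150 - 38\right) = 0 - 112 = -112$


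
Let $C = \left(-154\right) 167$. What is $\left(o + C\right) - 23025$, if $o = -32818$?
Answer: $-81561$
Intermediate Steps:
$C = -25718$
$\left(o + C\right) - 23025 = \left(-32818 - 25718\right) - 23025 = -58536 - 23025 = -81561$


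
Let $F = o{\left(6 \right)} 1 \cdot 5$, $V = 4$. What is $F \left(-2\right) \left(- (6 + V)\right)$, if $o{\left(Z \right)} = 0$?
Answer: $0$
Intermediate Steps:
$F = 0$ ($F = 0 \cdot 1 \cdot 5 = 0 \cdot 5 = 0$)
$F \left(-2\right) \left(- (6 + V)\right) = 0 \left(-2\right) \left(- (6 + 4)\right) = 0 \left(\left(-1\right) 10\right) = 0 \left(-10\right) = 0$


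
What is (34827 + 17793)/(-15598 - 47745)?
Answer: -52620/63343 ≈ -0.83072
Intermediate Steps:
(34827 + 17793)/(-15598 - 47745) = 52620/(-63343) = 52620*(-1/63343) = -52620/63343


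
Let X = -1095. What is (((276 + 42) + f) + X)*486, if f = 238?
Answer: -261954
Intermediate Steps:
(((276 + 42) + f) + X)*486 = (((276 + 42) + 238) - 1095)*486 = ((318 + 238) - 1095)*486 = (556 - 1095)*486 = -539*486 = -261954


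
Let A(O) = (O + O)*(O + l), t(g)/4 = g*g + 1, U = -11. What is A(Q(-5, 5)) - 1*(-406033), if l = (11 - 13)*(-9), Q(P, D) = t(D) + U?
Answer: 426679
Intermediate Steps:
t(g) = 4 + 4*g² (t(g) = 4*(g*g + 1) = 4*(g² + 1) = 4*(1 + g²) = 4 + 4*g²)
Q(P, D) = -7 + 4*D² (Q(P, D) = (4 + 4*D²) - 11 = -7 + 4*D²)
l = 18 (l = -2*(-9) = 18)
A(O) = 2*O*(18 + O) (A(O) = (O + O)*(O + 18) = (2*O)*(18 + O) = 2*O*(18 + O))
A(Q(-5, 5)) - 1*(-406033) = 2*(-7 + 4*5²)*(18 + (-7 + 4*5²)) - 1*(-406033) = 2*(-7 + 4*25)*(18 + (-7 + 4*25)) + 406033 = 2*(-7 + 100)*(18 + (-7 + 100)) + 406033 = 2*93*(18 + 93) + 406033 = 2*93*111 + 406033 = 20646 + 406033 = 426679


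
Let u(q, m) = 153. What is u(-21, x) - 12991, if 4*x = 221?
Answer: -12838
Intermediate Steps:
x = 221/4 (x = (1/4)*221 = 221/4 ≈ 55.250)
u(-21, x) - 12991 = 153 - 12991 = -12838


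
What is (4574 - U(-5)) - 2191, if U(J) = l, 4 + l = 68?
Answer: 2319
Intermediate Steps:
l = 64 (l = -4 + 68 = 64)
U(J) = 64
(4574 - U(-5)) - 2191 = (4574 - 1*64) - 2191 = (4574 - 64) - 2191 = 4510 - 2191 = 2319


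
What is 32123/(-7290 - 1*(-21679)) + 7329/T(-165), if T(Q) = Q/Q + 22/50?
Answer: 879193651/172668 ≈ 5091.8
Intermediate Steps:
T(Q) = 36/25 (T(Q) = 1 + 22*(1/50) = 1 + 11/25 = 36/25)
32123/(-7290 - 1*(-21679)) + 7329/T(-165) = 32123/(-7290 - 1*(-21679)) + 7329/(36/25) = 32123/(-7290 + 21679) + 7329*(25/36) = 32123/14389 + 61075/12 = 879193651/172668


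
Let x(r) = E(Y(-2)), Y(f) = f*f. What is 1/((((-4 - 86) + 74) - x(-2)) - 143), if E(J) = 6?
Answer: -1/165 ≈ -0.0060606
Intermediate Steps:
Y(f) = f²
x(r) = 6
1/((((-4 - 86) + 74) - x(-2)) - 143) = 1/((((-4 - 86) + 74) - 1*6) - 143) = 1/(((-90 + 74) - 6) - 143) = 1/((-16 - 6) - 143) = 1/(-22 - 143) = 1/(-165) = -1/165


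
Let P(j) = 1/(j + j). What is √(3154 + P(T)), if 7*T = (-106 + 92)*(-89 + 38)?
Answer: √32814267/102 ≈ 56.161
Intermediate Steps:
T = 102 (T = ((-106 + 92)*(-89 + 38))/7 = (-14*(-51))/7 = (⅐)*714 = 102)
P(j) = 1/(2*j)
√(3154 + P(T)) = √(3154 + (½)/102) = √(3154 + (½)*(1/102)) = √(3154 + 1/204) = √(643417/204) = √32814267/102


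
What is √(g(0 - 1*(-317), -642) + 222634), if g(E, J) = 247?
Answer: √222881 ≈ 472.10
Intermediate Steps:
√(g(0 - 1*(-317), -642) + 222634) = √(247 + 222634) = √222881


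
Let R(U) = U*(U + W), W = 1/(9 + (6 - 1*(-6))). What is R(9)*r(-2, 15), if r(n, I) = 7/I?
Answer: 38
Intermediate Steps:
W = 1/21 (W = 1/(9 + (6 + 6)) = 1/(9 + 12) = 1/21 ≈ 0.047619)
R(U) = U*(1/21 + U) (R(U) = U*(U + 1/21) = U*(1/21 + U))
R(9)*r(-2, 15) = (9*(1/21 + 9))*(7/15) = (9*(190/21))*(7*(1/15)) = (570/7)*(7/15) = 38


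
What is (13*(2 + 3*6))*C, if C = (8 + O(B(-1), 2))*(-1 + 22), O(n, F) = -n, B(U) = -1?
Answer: 49140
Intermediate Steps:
C = 189 (C = (8 - 1*(-1))*(-1 + 22) = (8 + 1)*21 = 9*21 = 189)
(13*(2 + 3*6))*C = (13*(2 + 3*6))*189 = (13*(2 + 18))*189 = (13*20)*189 = 260*189 = 49140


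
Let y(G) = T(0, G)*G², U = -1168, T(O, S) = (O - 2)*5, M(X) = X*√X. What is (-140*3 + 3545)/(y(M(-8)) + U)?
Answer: 3125/3952 ≈ 0.79074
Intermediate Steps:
M(X) = X^(3/2)
T(O, S) = -10 + 5*O (T(O, S) = (-2 + O)*5 = -10 + 5*O)
y(G) = -10*G² (y(G) = (-10 + 5*0)*G² = (-10 + 0)*G² = -10*G²)
(-140*3 + 3545)/(y(M(-8)) + U) = (-140*3 + 3545)/(-10*((-8)^(3/2))² - 1168) = (-420 + 3545)/(-10*(-16*I*√2)² - 1168) = 3125/(-10*(-512) - 1168) = 3125/(5120 - 1168) = 3125/3952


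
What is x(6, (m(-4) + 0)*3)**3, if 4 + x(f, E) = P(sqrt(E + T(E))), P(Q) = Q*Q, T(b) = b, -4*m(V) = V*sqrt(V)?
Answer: 1664 - 1152*I ≈ 1664.0 - 1152.0*I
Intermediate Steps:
m(V) = -V**(3/2)/4 (m(V) = -V*sqrt(V)/4 = -V**(3/2)/4)
P(Q) = Q**2
x(f, E) = -4 + 2*E (x(f, E) = -4 + (sqrt(E + E))**2 = -4 + (sqrt(2*E))**2 = -4 + (sqrt(2)*sqrt(E))**2 = -4 + 2*E)
x(6, (m(-4) + 0)*3)**3 = (-4 + 2*((-(-2)*I + 0)*3))**3 = (-4 + 2*((2*I + 0)*3))**3 = (-4 + 2*((2*I)*3))**3 = (-4 + 2*(6*I))**3 = (-4 + 12*I)**3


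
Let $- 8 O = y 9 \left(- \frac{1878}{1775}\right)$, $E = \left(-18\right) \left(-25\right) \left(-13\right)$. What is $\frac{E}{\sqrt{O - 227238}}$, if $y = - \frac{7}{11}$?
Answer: $\frac{19500 i \sqrt{13860677973417}}{5915782319} \approx 12.272 i$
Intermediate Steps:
$E = -5850$ ($E = 450 \left(-13\right) = -5850$)
$y = - \frac{7}{11}$ ($y = \left(-7\right) \frac{1}{11} = - \frac{7}{11} \approx -0.63636$)
$O = - \frac{59157}{78100}$ ($O = - \frac{\left(- \frac{7}{11}\right) 9 \left(- \frac{1878}{1775}\right)}{8} = - \frac{\left(- \frac{63}{11}\right) \left(\left(-1878\right) \frac{1}{1775}\right)}{8} = - \frac{\left(- \frac{63}{11}\right) \left(- \frac{1878}{1775}\right)}{8} = \left(- \frac{1}{8}\right) \frac{118314}{19525} = - \frac{59157}{78100} \approx -0.75745$)
$\frac{E}{\sqrt{O - 227238}} = - \frac{5850}{\sqrt{- \frac{59157}{78100} - 227238}} = - \frac{5850}{\sqrt{- \frac{17747346957}{78100}}} = - \frac{5850}{\frac{1}{7810} i \sqrt{13860677973417}} = - 5850 \left(- \frac{10 i \sqrt{13860677973417}}{17747346957}\right) = \frac{19500 i \sqrt{13860677973417}}{5915782319}$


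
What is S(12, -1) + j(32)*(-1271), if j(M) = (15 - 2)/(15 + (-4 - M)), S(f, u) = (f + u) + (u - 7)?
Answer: 16586/21 ≈ 789.81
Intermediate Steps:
S(f, u) = -7 + f + 2*u (S(f, u) = (f + u) + (-7 + u) = -7 + f + 2*u)
j(M) = 13/(11 - M)
S(12, -1) + j(32)*(-1271) = (-7 + 12 + 2*(-1)) - 13/(-11 + 32)*(-1271) = (-7 + 12 - 2) - 13/21*(-1271) = 3 - 13*1/21*(-1271) = 3 - 13/21*(-1271) = 3 + 16523/21 = 16586/21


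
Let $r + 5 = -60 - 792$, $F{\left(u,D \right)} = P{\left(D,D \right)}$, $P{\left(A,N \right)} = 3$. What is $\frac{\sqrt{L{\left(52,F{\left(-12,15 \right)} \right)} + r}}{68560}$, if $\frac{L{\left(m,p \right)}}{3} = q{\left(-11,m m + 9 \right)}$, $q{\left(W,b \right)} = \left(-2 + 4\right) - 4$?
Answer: $\frac{i \sqrt{863}}{68560} \approx 0.00042848 i$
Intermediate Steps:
$F{\left(u,D \right)} = 3$
$q{\left(W,b \right)} = -2$ ($q{\left(W,b \right)} = 2 - 4 = -2$)
$L{\left(m,p \right)} = -6$ ($L{\left(m,p \right)} = 3 \left(-2\right) = -6$)
$r = -857$ ($r = -5 - 852 = -857$)
$\frac{\sqrt{L{\left(52,F{\left(-12,15 \right)} \right)} + r}}{68560} = \frac{\sqrt{-6 - 857}}{68560} = \sqrt{-863} \cdot \frac{1}{68560} = i \sqrt{863} \cdot \frac{1}{68560} = \frac{i \sqrt{863}}{68560}$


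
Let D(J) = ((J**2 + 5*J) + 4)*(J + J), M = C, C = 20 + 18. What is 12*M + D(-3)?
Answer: 468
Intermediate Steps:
C = 38
M = 38
D(J) = 2*J*(4 + J**2 + 5*J) (D(J) = (4 + J**2 + 5*J)*(2*J) = 2*J*(4 + J**2 + 5*J))
12*M + D(-3) = 12*38 + 2*(-3)*(4 + (-3)**2 + 5*(-3)) = 456 + 2*(-3)*(4 + 9 - 15) = 456 + 2*(-3)*(-2) = 456 + 12 = 468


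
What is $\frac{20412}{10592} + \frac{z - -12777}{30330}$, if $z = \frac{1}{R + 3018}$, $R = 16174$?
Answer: $\frac{90493871849}{38534580432} \approx 2.3484$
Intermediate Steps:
$z = \frac{1}{19192}$ ($z = \frac{1}{16174 + 3018} = \frac{1}{19192} \approx 5.2105 \cdot 10^{-5}$)
$\frac{20412}{10592} + \frac{z - -12777}{30330} = \frac{20412}{10592} + \frac{\frac{1}{19192} - -12777}{30330} = 20412 \cdot \frac{1}{10592} + \left(\frac{1}{19192} + 12777\right) \frac{1}{30330} = \frac{5103}{2648} + \frac{245216185}{19192} \cdot \frac{1}{30330} = \frac{5103}{2648} + \frac{49043237}{116418672} = \frac{90493871849}{38534580432}$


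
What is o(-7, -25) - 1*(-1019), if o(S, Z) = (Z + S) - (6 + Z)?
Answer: 1006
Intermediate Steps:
o(S, Z) = -6 + S (o(S, Z) = (S + Z) + (-6 - Z) = -6 + S)
o(-7, -25) - 1*(-1019) = (-6 - 7) - 1*(-1019) = -13 + 1019 = 1006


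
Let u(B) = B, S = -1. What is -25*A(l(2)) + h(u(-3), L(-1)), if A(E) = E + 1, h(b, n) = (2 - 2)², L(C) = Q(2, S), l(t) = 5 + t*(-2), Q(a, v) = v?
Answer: -50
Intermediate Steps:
l(t) = 5 - 2*t
L(C) = -1
h(b, n) = 0 (h(b, n) = 0² = 0)
A(E) = 1 + E
-25*A(l(2)) + h(u(-3), L(-1)) = -25*(1 + (5 - 2*2)) + 0 = -25*(1 + (5 - 4)) + 0 = -25*(1 + 1) + 0 = -25*2 + 0 = -50 + 0 = -50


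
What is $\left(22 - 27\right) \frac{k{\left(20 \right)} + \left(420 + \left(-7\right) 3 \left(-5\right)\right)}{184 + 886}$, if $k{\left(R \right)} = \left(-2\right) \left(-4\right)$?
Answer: $- \frac{533}{214} \approx -2.4907$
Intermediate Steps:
$k{\left(R \right)} = 8$
$\left(22 - 27\right) \frac{k{\left(20 \right)} + \left(420 + \left(-7\right) 3 \left(-5\right)\right)}{184 + 886} = \left(22 - 27\right) \frac{8 + \left(420 + \left(-7\right) 3 \left(-5\right)\right)}{184 + 886} = - 5 \frac{8 + \left(420 - -105\right)}{1070} = - 5 \left(8 + \left(420 + 105\right)\right) \frac{1}{1070} = - 5 \left(8 + 525\right) \frac{1}{1070} = - 5 \cdot 533 \cdot \frac{1}{1070} = \left(-5\right) \frac{533}{1070} = - \frac{533}{214}$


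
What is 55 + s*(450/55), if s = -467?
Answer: -41425/11 ≈ -3765.9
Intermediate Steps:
55 + s*(450/55) = 55 - 210150/55 = 55 - 467*90/11 = 55 - 42030/11 = -41425/11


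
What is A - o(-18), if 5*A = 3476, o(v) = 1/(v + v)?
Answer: 125141/180 ≈ 695.23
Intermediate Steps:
o(v) = 1/(2*v)
A = 3476/5 (A = (⅕)*3476 = 3476/5 ≈ 695.20)
A - o(-18) = 3476/5 - 1/(2*(-18)) = 3476/5 - (-1)/(2*18) = 3476/5 - 1*(-1/36) = 3476/5 + 1/36 = 125141/180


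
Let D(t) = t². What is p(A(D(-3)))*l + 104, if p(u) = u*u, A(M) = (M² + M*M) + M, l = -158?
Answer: -4619974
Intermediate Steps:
A(M) = M + 2*M² (A(M) = (M² + M²) + M = 2*M² + M = M + 2*M²)
p(u) = u²
p(A(D(-3)))*l + 104 = ((-3)²*(1 + 2*(-3)²))²*(-158) + 104 = (9*(1 + 2*9))²*(-158) + 104 = (9*(1 + 18))²*(-158) + 104 = (9*19)²*(-158) + 104 = 171²*(-158) + 104 = 29241*(-158) + 104 = -4620078 + 104 = -4619974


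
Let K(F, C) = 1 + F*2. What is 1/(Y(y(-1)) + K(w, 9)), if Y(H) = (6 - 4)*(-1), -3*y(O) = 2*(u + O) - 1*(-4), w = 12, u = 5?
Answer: 1/23 ≈ 0.043478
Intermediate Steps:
y(O) = -14/3 - 2*O/3 (y(O) = -(2*(5 + O) - 1*(-4))/3 = -((10 + 2*O) + 4)/3 = -(14 + 2*O)/3 = -14/3 - 2*O/3)
K(F, C) = 1 + 2*F
Y(H) = -2 (Y(H) = 2*(-1) = -2)
1/(Y(y(-1)) + K(w, 9)) = 1/(-2 + (1 + 2*12)) = 1/(-2 + (1 + 24)) = 1/(-2 + 25) = 1/23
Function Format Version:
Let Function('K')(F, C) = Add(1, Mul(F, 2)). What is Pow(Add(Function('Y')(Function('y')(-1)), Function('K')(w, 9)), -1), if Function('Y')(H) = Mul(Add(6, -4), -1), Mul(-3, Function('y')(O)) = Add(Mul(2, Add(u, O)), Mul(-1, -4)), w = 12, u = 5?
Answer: Rational(1, 23) ≈ 0.043478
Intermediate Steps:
Function('y')(O) = Add(Rational(-14, 3), Mul(Rational(-2, 3), O)) (Function('y')(O) = Mul(Rational(-1, 3), Add(Mul(2, Add(5, O)), Mul(-1, -4))) = Mul(Rational(-1, 3), Add(Add(10, Mul(2, O)), 4)) = Mul(Rational(-1, 3), Add(14, Mul(2, O))) = Add(Rational(-14, 3), Mul(Rational(-2, 3), O)))
Function('K')(F, C) = Add(1, Mul(2, F))
Function('Y')(H) = -2 (Function('Y')(H) = Mul(2, -1) = -2)
Pow(Add(Function('Y')(Function('y')(-1)), Function('K')(w, 9)), -1) = Pow(Add(-2, Add(1, Mul(2, 12))), -1) = Pow(Add(-2, Add(1, 24)), -1) = Pow(Add(-2, 25), -1) = Pow(23, -1) = Rational(1, 23)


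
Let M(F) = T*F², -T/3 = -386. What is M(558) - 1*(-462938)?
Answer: 361022450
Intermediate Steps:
T = 1158 (T = -3*(-386) = 1158)
M(F) = 1158*F²
M(558) - 1*(-462938) = 1158*558² - 1*(-462938) = 1158*311364 + 462938 = 360559512 + 462938 = 361022450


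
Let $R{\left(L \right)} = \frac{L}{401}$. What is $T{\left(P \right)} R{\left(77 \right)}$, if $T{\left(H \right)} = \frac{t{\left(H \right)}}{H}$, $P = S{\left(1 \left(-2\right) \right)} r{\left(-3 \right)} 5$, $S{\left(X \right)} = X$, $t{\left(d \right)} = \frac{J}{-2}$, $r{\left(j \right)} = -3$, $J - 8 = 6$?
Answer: $- \frac{539}{12030} \approx -0.044805$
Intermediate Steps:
$J = 14$ ($J = 8 + 6 = 14$)
$t{\left(d \right)} = -7$ ($t{\left(d \right)} = \frac{14}{-2} = 14 \left(- \frac{1}{2}\right) = -7$)
$R{\left(L \right)} = \frac{L}{401}$ ($R{\left(L \right)} = L \frac{1}{401} = \frac{L}{401}$)
$P = 30$ ($P = 1 \left(-2\right) \left(-3\right) 5 = \left(-2\right) \left(-3\right) 5 = 6 \cdot 5 = 30$)
$T{\left(H \right)} = - \frac{7}{H}$
$T{\left(P \right)} R{\left(77 \right)} = - \frac{7}{30} \cdot \frac{1}{401} \cdot 77 = \left(-7\right) \frac{1}{30} \cdot \frac{77}{401} = \left(- \frac{7}{30}\right) \frac{77}{401} = - \frac{539}{12030}$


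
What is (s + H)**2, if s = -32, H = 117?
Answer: 7225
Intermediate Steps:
(s + H)**2 = (-32 + 117)**2 = 85**2 = 7225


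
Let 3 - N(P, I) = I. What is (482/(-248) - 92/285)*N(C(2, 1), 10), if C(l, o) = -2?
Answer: 560651/35340 ≈ 15.864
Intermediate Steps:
N(P, I) = 3 - I
(482/(-248) - 92/285)*N(C(2, 1), 10) = (482/(-248) - 92/285)*(3 - 1*10) = (482*(-1/248) - 92*1/285)*(3 - 10) = (-241/124 - 92/285)*(-7) = -80093/35340*(-7) = 560651/35340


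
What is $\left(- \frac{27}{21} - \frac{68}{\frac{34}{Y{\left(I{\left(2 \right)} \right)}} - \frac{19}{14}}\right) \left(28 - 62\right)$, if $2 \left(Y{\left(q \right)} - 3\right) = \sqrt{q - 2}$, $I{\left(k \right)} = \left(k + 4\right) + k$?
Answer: $\frac{689638830}{2450273} + \frac{15407168 \sqrt{6}}{350039} \approx 389.27$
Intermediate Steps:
$I{\left(k \right)} = 4 + 2 k$ ($I{\left(k \right)} = \left(4 + k\right) + k = 4 + 2 k$)
$Y{\left(q \right)} = 3 + \frac{\sqrt{-2 + q}}{2}$ ($Y{\left(q \right)} = 3 + \frac{\sqrt{q - 2}}{2} = 3 + \frac{\sqrt{-2 + q}}{2}$)
$\left(- \frac{27}{21} - \frac{68}{\frac{34}{Y{\left(I{\left(2 \right)} \right)}} - \frac{19}{14}}\right) \left(28 - 62\right) = \left(- \frac{27}{21} - \frac{68}{\frac{34}{3 + \frac{\sqrt{-2 + \left(4 + 2 \cdot 2\right)}}{2}} - \frac{19}{14}}\right) \left(28 - 62\right) = \left(\left(-27\right) \frac{1}{21} - \frac{68}{\frac{34}{3 + \frac{\sqrt{-2 + \left(4 + 4\right)}}{2}} - \frac{19}{14}}\right) \left(-34\right) = \left(- \frac{9}{7} - \frac{68}{\frac{34}{3 + \frac{\sqrt{-2 + 8}}{2}} - \frac{19}{14}}\right) \left(-34\right) = \left(- \frac{9}{7} - \frac{68}{\frac{34}{3 + \frac{\sqrt{6}}{2}} - \frac{19}{14}}\right) \left(-34\right) = \left(- \frac{9}{7} - \frac{68}{- \frac{19}{14} + \frac{34}{3 + \frac{\sqrt{6}}{2}}}\right) \left(-34\right) = \frac{306}{7} + \frac{2312}{- \frac{19}{14} + \frac{34}{3 + \frac{\sqrt{6}}{2}}}$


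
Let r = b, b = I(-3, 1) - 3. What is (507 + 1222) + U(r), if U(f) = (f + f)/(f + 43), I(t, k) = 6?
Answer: 39770/23 ≈ 1729.1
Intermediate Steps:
b = 3 (b = 6 - 3 = 3)
r = 3
U(f) = 2*f/(43 + f) (U(f) = (2*f)/(43 + f) = 2*f/(43 + f))
(507 + 1222) + U(r) = (507 + 1222) + 2*3/(43 + 3) = 1729 + 2*3/46 = 1729 + 2*3*(1/46) = 1729 + 3/23 = 39770/23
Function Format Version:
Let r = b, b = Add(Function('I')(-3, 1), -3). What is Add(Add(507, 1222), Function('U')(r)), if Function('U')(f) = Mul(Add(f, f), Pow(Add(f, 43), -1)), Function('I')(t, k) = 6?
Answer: Rational(39770, 23) ≈ 1729.1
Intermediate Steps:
b = 3 (b = Add(6, -3) = 3)
r = 3
Function('U')(f) = Mul(2, f, Pow(Add(43, f), -1)) (Function('U')(f) = Mul(Mul(2, f), Pow(Add(43, f), -1)) = Mul(2, f, Pow(Add(43, f), -1)))
Add(Add(507, 1222), Function('U')(r)) = Add(Add(507, 1222), Mul(2, 3, Pow(Add(43, 3), -1))) = Add(1729, Mul(2, 3, Pow(46, -1))) = Add(1729, Mul(2, 3, Rational(1, 46))) = Add(1729, Rational(3, 23)) = Rational(39770, 23)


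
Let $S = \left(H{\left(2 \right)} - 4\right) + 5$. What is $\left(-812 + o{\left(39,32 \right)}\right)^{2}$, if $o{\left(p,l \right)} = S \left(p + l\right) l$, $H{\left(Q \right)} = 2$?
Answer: $36048016$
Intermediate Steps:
$S = 3$ ($S = \left(2 - 4\right) + 5 = -2 + 5 = 3$)
$o{\left(p,l \right)} = l \left(3 l + 3 p\right)$ ($o{\left(p,l \right)} = 3 \left(p + l\right) l = 3 \left(l + p\right) l = \left(3 l + 3 p\right) l = l \left(3 l + 3 p\right)$)
$\left(-812 + o{\left(39,32 \right)}\right)^{2} = \left(-812 + 3 \cdot 32 \left(32 + 39\right)\right)^{2} = \left(-812 + 3 \cdot 32 \cdot 71\right)^{2} = \left(-812 + 6816\right)^{2} = 6004^{2} = 36048016$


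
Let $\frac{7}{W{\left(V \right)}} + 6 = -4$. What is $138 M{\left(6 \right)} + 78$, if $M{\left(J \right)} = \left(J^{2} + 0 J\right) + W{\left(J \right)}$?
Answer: $\frac{24747}{5} \approx 4949.4$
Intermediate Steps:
$W{\left(V \right)} = - \frac{7}{10}$ ($W{\left(V \right)} = \frac{7}{-6 - 4} = \frac{7}{-10} = 7 \left(- \frac{1}{10}\right) = - \frac{7}{10}$)
$M{\left(J \right)} = - \frac{7}{10} + J^{2}$ ($M{\left(J \right)} = \left(J^{2} + 0 J\right) - \frac{7}{10} = \left(J^{2} + 0\right) - \frac{7}{10} = J^{2} - \frac{7}{10} = - \frac{7}{10} + J^{2}$)
$138 M{\left(6 \right)} + 78 = 138 \left(- \frac{7}{10} + 6^{2}\right) + 78 = 138 \left(- \frac{7}{10} + 36\right) + 78 = 138 \cdot \frac{353}{10} + 78 = \frac{24357}{5} + 78 = \frac{24747}{5}$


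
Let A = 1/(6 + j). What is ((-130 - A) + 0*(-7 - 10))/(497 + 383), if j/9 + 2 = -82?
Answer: -97499/660000 ≈ -0.14773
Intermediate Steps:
j = -756 (j = -18 + 9*(-82) = -18 - 738 = -756)
A = -1/750 (A = 1/(6 - 756) = 1/(-750) = -1/750 ≈ -0.0013333)
((-130 - A) + 0*(-7 - 10))/(497 + 383) = ((-130 - 1*(-1/750)) + 0*(-7 - 10))/(497 + 383) = ((-130 + 1/750) + 0*(-17))/880 = (-97499/750 + 0)*(1/880) = -97499/750*1/880 = -97499/660000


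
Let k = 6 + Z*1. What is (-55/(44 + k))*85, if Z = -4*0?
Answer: -187/2 ≈ -93.500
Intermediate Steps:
Z = 0
k = 6 (k = 6 + 0*1 = 6 + 0 = 6)
(-55/(44 + k))*85 = (-55/(44 + 6))*85 = (-55/50)*85 = ((1/50)*(-55))*85 = -11/10*85 = -187/2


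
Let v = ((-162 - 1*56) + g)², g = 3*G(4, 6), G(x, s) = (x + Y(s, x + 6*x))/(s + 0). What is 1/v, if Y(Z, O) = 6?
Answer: 1/45369 ≈ 2.2041e-5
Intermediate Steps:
G(x, s) = (6 + x)/s (G(x, s) = (x + 6)/(s + 0) = (6 + x)/s)
g = 5 (g = 3*((6 + 4)/6) = 3*((⅙)*10) = 3*(5/3) = 5)
v = 45369 (v = ((-162 - 1*56) + 5)² = ((-162 - 56) + 5)² = (-218 + 5)² = (-213)² = 45369)
1/v = 1/45369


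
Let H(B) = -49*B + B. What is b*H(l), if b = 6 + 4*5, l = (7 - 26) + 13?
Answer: 7488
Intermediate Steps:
l = -6 (l = -19 + 13 = -6)
b = 26 (b = 6 + 20 = 26)
H(B) = -48*B
b*H(l) = 26*(-48*(-6)) = 26*288 = 7488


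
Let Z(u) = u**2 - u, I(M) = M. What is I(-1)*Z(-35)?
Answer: -1260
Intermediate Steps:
I(-1)*Z(-35) = -(-35)*(-1 - 35) = -(-35)*(-36) = -1*1260 = -1260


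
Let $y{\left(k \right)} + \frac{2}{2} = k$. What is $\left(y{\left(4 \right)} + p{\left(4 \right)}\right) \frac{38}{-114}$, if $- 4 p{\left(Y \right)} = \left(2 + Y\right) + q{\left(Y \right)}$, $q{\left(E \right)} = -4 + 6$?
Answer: $- \frac{1}{3} \approx -0.33333$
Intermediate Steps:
$y{\left(k \right)} = -1 + k$
$q{\left(E \right)} = 2$
$p{\left(Y \right)} = -1 - \frac{Y}{4}$ ($p{\left(Y \right)} = - \frac{\left(2 + Y\right) + 2}{4} = - \frac{4 + Y}{4} = -1 - \frac{Y}{4}$)
$\left(y{\left(4 \right)} + p{\left(4 \right)}\right) \frac{38}{-114} = \left(\left(-1 + 4\right) - 2\right) \frac{38}{-114} = \left(3 - 2\right) 38 \left(- \frac{1}{114}\right) = \left(3 - 2\right) \left(- \frac{1}{3}\right) = 1 \left(- \frac{1}{3}\right) = - \frac{1}{3}$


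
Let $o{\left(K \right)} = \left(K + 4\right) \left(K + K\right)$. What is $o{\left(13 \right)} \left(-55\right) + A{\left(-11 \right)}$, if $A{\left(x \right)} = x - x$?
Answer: $-24310$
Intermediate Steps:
$A{\left(x \right)} = 0$
$o{\left(K \right)} = 2 K \left(4 + K\right)$ ($o{\left(K \right)} = \left(4 + K\right) 2 K = 2 K \left(4 + K\right)$)
$o{\left(13 \right)} \left(-55\right) + A{\left(-11 \right)} = 2 \cdot 13 \left(4 + 13\right) \left(-55\right) + 0 = 2 \cdot 13 \cdot 17 \left(-55\right) + 0 = 442 \left(-55\right) + 0 = -24310 + 0 = -24310$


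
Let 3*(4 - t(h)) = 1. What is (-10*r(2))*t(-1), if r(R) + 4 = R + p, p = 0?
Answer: 220/3 ≈ 73.333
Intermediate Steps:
t(h) = 11/3 (t(h) = 4 - 1/3*1 = 4 - 1/3 = 11/3)
r(R) = -4 + R (r(R) = -4 + (R + 0) = -4 + R)
(-10*r(2))*t(-1) = -10*(-4 + 2)*(11/3) = -10*(-2)*(11/3) = 20*(11/3) = 220/3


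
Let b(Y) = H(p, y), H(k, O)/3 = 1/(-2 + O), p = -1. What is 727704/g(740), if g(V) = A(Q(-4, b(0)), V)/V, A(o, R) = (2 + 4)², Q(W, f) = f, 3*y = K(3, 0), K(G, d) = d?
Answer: 14958360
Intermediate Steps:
y = 0 (y = (⅓)*0 = 0)
H(k, O) = 3/(-2 + O)
b(Y) = -3/2 (b(Y) = 3/(-2 + 0) = 3/(-2) = 3*(-½) = -3/2)
A(o, R) = 36 (A(o, R) = 6² = 36)
g(V) = 36/V
727704/g(740) = 727704/((36/740)) = 727704/((36*(1/740))) = 727704/(9/185) = 727704*(185/9) = 14958360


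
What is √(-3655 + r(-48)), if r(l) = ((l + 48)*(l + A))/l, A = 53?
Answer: I*√3655 ≈ 60.457*I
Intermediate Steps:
r(l) = (48 + l)*(53 + l)/l (r(l) = ((l + 48)*(l + 53))/l = ((48 + l)*(53 + l))/l = (48 + l)*(53 + l)/l)
√(-3655 + r(-48)) = √(-3655 + (101 - 48 + 2544/(-48))) = √(-3655 + (101 - 48 + 2544*(-1/48))) = √(-3655 + (101 - 48 - 53)) = √(-3655 + 0) = √(-3655) = I*√3655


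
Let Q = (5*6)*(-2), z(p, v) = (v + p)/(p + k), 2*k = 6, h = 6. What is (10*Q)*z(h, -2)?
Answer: -800/3 ≈ -266.67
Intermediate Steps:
k = 3 (k = (1/2)*6 = 3)
z(p, v) = (p + v)/(3 + p) (z(p, v) = (v + p)/(p + 3) = (p + v)/(3 + p))
Q = -60 (Q = 30*(-2) = -60)
(10*Q)*z(h, -2) = (10*(-60))*((6 - 2)/(3 + 6)) = -600*4/9 = -800/3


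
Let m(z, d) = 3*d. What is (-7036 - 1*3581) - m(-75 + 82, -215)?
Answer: -9972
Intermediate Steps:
(-7036 - 1*3581) - m(-75 + 82, -215) = (-7036 - 1*3581) - 3*(-215) = (-7036 - 3581) - 1*(-645) = -10617 + 645 = -9972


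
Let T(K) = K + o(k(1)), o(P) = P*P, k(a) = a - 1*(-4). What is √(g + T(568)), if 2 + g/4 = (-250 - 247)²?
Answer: √988621 ≈ 994.29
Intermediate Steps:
k(a) = 4 + a (k(a) = a + 4 = 4 + a)
o(P) = P²
T(K) = 25 + K (T(K) = K + (4 + 1)² = K + 5² = K + 25 = 25 + K)
g = 988028 (g = -8 + 4*(-250 - 247)² = -8 + 4*(-497)² = -8 + 4*247009 = -8 + 988036 = 988028)
√(g + T(568)) = √(988028 + (25 + 568)) = √(988028 + 593) = √988621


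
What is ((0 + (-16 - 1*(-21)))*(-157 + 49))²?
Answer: 291600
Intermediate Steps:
((0 + (-16 - 1*(-21)))*(-157 + 49))² = ((0 + (-16 + 21))*(-108))² = ((0 + 5)*(-108))² = (5*(-108))² = (-540)² = 291600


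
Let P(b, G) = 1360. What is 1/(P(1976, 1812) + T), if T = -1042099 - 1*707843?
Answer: -1/1748582 ≈ -5.7189e-7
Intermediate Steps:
T = -1749942 (T = -1042099 - 707843 = -1749942)
1/(P(1976, 1812) + T) = 1/(1360 - 1749942) = 1/(-1748582) = -1/1748582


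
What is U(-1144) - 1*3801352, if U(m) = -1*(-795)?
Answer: -3800557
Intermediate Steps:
U(m) = 795
U(-1144) - 1*3801352 = 795 - 1*3801352 = 795 - 3801352 = -3800557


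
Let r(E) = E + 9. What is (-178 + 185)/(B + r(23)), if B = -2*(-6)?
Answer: 7/44 ≈ 0.15909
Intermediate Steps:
B = 12
r(E) = 9 + E
(-178 + 185)/(B + r(23)) = (-178 + 185)/(12 + (9 + 23)) = 7/(12 + 32) = 7/44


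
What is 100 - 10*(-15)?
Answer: 250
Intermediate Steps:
100 - 10*(-15) = 100 + 150 = 250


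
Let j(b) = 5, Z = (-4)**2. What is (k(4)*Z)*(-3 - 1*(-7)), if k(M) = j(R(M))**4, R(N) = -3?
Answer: 40000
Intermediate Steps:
Z = 16
k(M) = 625 (k(M) = 5**4 = 625)
(k(4)*Z)*(-3 - 1*(-7)) = (625*16)*(-3 - 1*(-7)) = 10000*(-3 + 7) = 10000*4 = 40000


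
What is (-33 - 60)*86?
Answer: -7998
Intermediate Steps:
(-33 - 60)*86 = -93*86 = -7998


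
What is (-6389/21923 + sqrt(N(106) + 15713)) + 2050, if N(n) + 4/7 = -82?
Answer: 44935761/21923 + 3*sqrt(85099)/7 ≈ 2174.7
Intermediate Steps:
N(n) = -578/7 (N(n) = -4/7 - 82 = -578/7)
(-6389/21923 + sqrt(N(106) + 15713)) + 2050 = (-6389/21923 + sqrt(-578/7 + 15713)) + 2050 = (-6389*1/21923 + sqrt(109413/7)) + 2050 = (-6389/21923 + 3*sqrt(85099)/7) + 2050 = 44935761/21923 + 3*sqrt(85099)/7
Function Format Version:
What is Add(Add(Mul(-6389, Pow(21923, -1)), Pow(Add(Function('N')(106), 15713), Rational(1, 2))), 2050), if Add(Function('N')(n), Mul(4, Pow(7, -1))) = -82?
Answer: Add(Rational(44935761, 21923), Mul(Rational(3, 7), Pow(85099, Rational(1, 2)))) ≈ 2174.7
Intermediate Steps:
Function('N')(n) = Rational(-578, 7) (Function('N')(n) = Add(Rational(-4, 7), -82) = Rational(-578, 7))
Add(Add(Mul(-6389, Pow(21923, -1)), Pow(Add(Function('N')(106), 15713), Rational(1, 2))), 2050) = Add(Add(Mul(-6389, Pow(21923, -1)), Pow(Add(Rational(-578, 7), 15713), Rational(1, 2))), 2050) = Add(Add(Mul(-6389, Rational(1, 21923)), Pow(Rational(109413, 7), Rational(1, 2))), 2050) = Add(Add(Rational(-6389, 21923), Mul(Rational(3, 7), Pow(85099, Rational(1, 2)))), 2050) = Add(Rational(44935761, 21923), Mul(Rational(3, 7), Pow(85099, Rational(1, 2))))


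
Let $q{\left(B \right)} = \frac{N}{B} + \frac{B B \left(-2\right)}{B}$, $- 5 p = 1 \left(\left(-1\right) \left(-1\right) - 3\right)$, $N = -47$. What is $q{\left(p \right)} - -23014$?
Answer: $\frac{228957}{10} \approx 22896.0$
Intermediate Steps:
$p = \frac{2}{5}$ ($p = - \frac{1 \left(\left(-1\right) \left(-1\right) - 3\right)}{5} = - \frac{1 \left(1 - 3\right)}{5} = - \frac{1 \left(-2\right)}{5} = \left(- \frac{1}{5}\right) \left(-2\right) = \frac{2}{5} \approx 0.4$)
$q{\left(B \right)} = - \frac{47}{B} - 2 B$ ($q{\left(B \right)} = - \frac{47}{B} + \frac{B B \left(-2\right)}{B} = - \frac{47}{B} + \frac{B^{2} \left(-2\right)}{B} = - \frac{47}{B} + \frac{\left(-2\right) B^{2}}{B} = - \frac{47}{B} - 2 B$)
$q{\left(p \right)} - -23014 = \left(- \frac{47}{\frac{2}{5}} - \frac{4}{5}\right) - -23014 = \left(\left(-47\right) \frac{5}{2} - \frac{4}{5}\right) + 23014 = \left(- \frac{235}{2} - \frac{4}{5}\right) + 23014 = - \frac{1183}{10} + 23014 = \frac{228957}{10}$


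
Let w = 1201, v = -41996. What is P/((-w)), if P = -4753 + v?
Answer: 46749/1201 ≈ 38.925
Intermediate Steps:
P = -46749 (P = -4753 - 41996 = -46749)
P/((-w)) = -46749/((-1*1201)) = -46749/(-1201) = -46749*(-1/1201) = 46749/1201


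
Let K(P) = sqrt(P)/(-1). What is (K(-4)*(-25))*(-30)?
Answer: -1500*I ≈ -1500.0*I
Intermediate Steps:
K(P) = -sqrt(P)
(K(-4)*(-25))*(-30) = (-sqrt(-4)*(-25))*(-30) = (-2*I*(-25))*(-30) = (50*I)*(-30) = -1500*I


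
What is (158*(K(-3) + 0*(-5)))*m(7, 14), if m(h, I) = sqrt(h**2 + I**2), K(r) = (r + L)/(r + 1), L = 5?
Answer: -1106*sqrt(5) ≈ -2473.1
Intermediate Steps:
K(r) = (5 + r)/(1 + r) (K(r) = (r + 5)/(r + 1) = (5 + r)/(1 + r))
m(h, I) = sqrt(I**2 + h**2)
(158*(K(-3) + 0*(-5)))*m(7, 14) = (158*((5 - 3)/(1 - 3) + 0*(-5)))*sqrt(14**2 + 7**2) = (158*(2/(-2) + 0))*sqrt(196 + 49) = (158*(-1/2*2 + 0))*sqrt(245) = (158*(-1 + 0))*(7*sqrt(5)) = (158*(-1))*(7*sqrt(5)) = -1106*sqrt(5)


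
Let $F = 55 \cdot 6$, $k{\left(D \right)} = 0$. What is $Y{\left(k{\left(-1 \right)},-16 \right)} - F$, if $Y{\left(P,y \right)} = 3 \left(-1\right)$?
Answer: $-333$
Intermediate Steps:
$Y{\left(P,y \right)} = -3$
$F = 330$
$Y{\left(k{\left(-1 \right)},-16 \right)} - F = -3 - 330 = -333$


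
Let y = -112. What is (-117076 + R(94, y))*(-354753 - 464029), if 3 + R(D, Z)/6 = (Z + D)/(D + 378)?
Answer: 5656604164529/59 ≈ 9.5875e+10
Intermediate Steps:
R(D, Z) = -18 + 6*(D + Z)/(378 + D) (R(D, Z) = -18 + 6*((Z + D)/(D + 378)) = -18 + 6*((D + Z)/(378 + D)) = -18 + 6*(D + Z)/(378 + D))
(-117076 + R(94, y))*(-354753 - 464029) = (-117076 + 6*(-1134 - 112 - 2*94)/(378 + 94))*(-354753 - 464029) = (-117076 + 6*(-1134 - 112 - 188)/472)*(-818782) = (-117076 + 6*(1/472)*(-1434))*(-818782) = (-117076 - 2151/118)*(-818782) = -13817119/118*(-818782) = 5656604164529/59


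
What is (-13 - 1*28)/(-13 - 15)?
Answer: 41/28 ≈ 1.4643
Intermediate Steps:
(-13 - 1*28)/(-13 - 15) = (-13 - 28)/(-28) = -1/28*(-41) = 41/28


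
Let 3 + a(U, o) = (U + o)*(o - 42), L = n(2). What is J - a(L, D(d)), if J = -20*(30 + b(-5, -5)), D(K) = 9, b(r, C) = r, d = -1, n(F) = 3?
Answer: -101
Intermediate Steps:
J = -500 (J = -20*(30 - 5) = -20*25 = -500)
L = 3
a(U, o) = -3 + (-42 + o)*(U + o) (a(U, o) = -3 + (U + o)*(o - 42) = -3 + (U + o)*(-42 + o) = -3 + (-42 + o)*(U + o))
J - a(L, D(d)) = -500 - (-3 + 9² - 42*3 - 42*9 + 3*9) = -500 - (-3 + 81 - 126 - 378 + 27) = -500 - 1*(-399) = -500 + 399 = -101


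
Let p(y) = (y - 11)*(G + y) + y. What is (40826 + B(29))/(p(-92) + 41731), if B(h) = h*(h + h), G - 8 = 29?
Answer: 10627/11826 ≈ 0.89861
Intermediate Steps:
G = 37 (G = 8 + 29 = 37)
B(h) = 2*h² (B(h) = h*(2*h) = 2*h²)
p(y) = y + (-11 + y)*(37 + y) (p(y) = (y - 11)*(37 + y) + y = (-11 + y)*(37 + y) + y = y + (-11 + y)*(37 + y))
(40826 + B(29))/(p(-92) + 41731) = (40826 + 2*29²)/((-407 + (-92)² + 27*(-92)) + 41731) = (40826 + 2*841)/((-407 + 8464 - 2484) + 41731) = (40826 + 1682)/(5573 + 41731) = 42508/47304 = 42508*(1/47304) = 10627/11826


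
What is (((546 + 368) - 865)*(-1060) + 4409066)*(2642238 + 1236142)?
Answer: 16898590335880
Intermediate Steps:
(((546 + 368) - 865)*(-1060) + 4409066)*(2642238 + 1236142) = ((914 - 865)*(-1060) + 4409066)*3878380 = (49*(-1060) + 4409066)*3878380 = (-51940 + 4409066)*3878380 = 4357126*3878380 = 16898590335880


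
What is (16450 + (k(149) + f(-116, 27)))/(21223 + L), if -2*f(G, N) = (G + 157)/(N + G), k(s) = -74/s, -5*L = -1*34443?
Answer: 2181399185/3727879276 ≈ 0.58516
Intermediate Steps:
L = 34443/5 (L = -(-1)*34443/5 = -⅕*(-34443) = 34443/5 ≈ 6888.6)
f(G, N) = -(157 + G)/(2*(G + N)) (f(G, N) = -(G + 157)/(2*(N + G)) = -(157 + G)/(2*(G + N)))
(16450 + (k(149) + f(-116, 27)))/(21223 + L) = (16450 + (-74/149 + (-157 - 1*(-116))/(2*(-116 + 27))))/(21223 + 34443/5) = (16450 + (-74*1/149 + (½)*(-157 + 116)/(-89)))/(140558/5) = (16450 + (-74/149 + (½)*(-1/89)*(-41)))*(5/140558) = (16450 + (-74/149 + 41/178))*(5/140558) = (16450 - 7063/26522)*(5/140558) = (436279837/26522)*(5/140558) = 2181399185/3727879276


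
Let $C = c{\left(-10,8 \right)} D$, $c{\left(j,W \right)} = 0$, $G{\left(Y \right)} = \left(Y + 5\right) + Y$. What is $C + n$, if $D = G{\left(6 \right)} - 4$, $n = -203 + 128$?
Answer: $-75$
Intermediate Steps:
$n = -75$
$G{\left(Y \right)} = 5 + 2 Y$ ($G{\left(Y \right)} = \left(5 + Y\right) + Y = 5 + 2 Y$)
$D = 13$ ($D = \left(5 + 2 \cdot 6\right) - 4 = \left(5 + 12\right) - 4 = 17 - 4 = 13$)
$C = 0$ ($C = 0 \cdot 13 = 0$)
$C + n = 0 - 75 = -75$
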